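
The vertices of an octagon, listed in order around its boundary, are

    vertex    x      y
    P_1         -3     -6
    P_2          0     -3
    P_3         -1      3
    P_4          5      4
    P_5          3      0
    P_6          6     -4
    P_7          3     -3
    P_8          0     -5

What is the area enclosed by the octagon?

Apply Gauss's area formula: 2A = Σ (x_i·y_{i+1} − x_{i+1}·y_i), indices taken mod 8.
Σ = (9) + (-3) + (-19) + (-12) + (-12) + (-6) + (-15) + (-15) = -73
Area = |Σ|/2 = 36.5.

36.5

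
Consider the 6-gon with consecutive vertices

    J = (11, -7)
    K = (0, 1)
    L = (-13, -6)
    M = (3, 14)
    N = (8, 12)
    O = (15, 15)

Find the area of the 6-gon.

273

Cross-terms: 11, 13, -164, -76, -60, -270  ⇒  Σ = -546
Area = |Σ|/2 = 273.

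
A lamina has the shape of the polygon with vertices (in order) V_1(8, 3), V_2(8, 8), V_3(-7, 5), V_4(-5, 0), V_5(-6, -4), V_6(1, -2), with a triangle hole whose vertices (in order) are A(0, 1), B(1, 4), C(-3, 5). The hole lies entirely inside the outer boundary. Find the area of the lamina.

101.5

Outer boundary:
Apply the surveyor's formula: 2A = Σ (x_i·y_{i+1} − x_{i+1}·y_i), indices taken mod 6.
Cross-terms: 40, 96, 25, 20, 16, 19  ⇒  Σ = 216
Area = |Σ|/2 = 108.
Hole:
Apply the shoelace formula: 2A = Σ (x_i·y_{i+1} − x_{i+1}·y_i), indices taken mod 3.
Σ = (-1) + (17) + (-3) = 13
Area = |Σ|/2 = 6.5.
Net area = 108 − 6.5 = 101.5.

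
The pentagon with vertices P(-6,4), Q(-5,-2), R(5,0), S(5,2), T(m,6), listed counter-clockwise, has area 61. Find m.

The doubled signed area Σ (x_i y_{i+1} − x_{i+1} y_i) is linear in m.
With m=0 it equals 118; the coefficient of m is 2 (from the two edges through T).
So 2·m + 118 = 2·61 = 122 ⇒ m = 2.

2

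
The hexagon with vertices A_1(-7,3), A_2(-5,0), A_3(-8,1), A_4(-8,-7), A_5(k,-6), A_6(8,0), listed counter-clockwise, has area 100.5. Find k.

1

Write out the shoelace sum; only the two edges meeting at A_5 involve k:
2·Area = [((-8)·(-6) − k·(-7)) + (k·0 − 8·(-6))] + 98
       = 7·k + 194 = 201
⇒ k = 1.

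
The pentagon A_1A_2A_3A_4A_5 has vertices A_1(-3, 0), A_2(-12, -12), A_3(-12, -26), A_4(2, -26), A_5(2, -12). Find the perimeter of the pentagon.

70

|A_1A_2| = √((-9)² + (-12)²) = √225 = 15
|A_2A_3| = √((0)² + (-14)²) = √196 = 14
|A_3A_4| = √((14)² + (0)²) = √196 = 14
|A_4A_5| = √((0)² + (14)²) = √196 = 14
|A_5A_1| = √((-5)² + (12)²) = √169 = 13
Perimeter = 15 + 14 + 14 + 14 + 13 = 70.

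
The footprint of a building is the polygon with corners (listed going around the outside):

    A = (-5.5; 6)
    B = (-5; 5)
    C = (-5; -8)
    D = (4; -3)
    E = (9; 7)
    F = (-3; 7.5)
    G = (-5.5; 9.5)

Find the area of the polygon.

Apply the shoelace (surveyor's) formula: 2A = Σ (x_i·y_{i+1} − x_{i+1}·y_i), indices taken mod 7.
Cross-terms: 2.5, 65, 47, 55, 88.5, 12.75, 19.25  ⇒  Σ = 290
Area = |Σ|/2 = 145.

145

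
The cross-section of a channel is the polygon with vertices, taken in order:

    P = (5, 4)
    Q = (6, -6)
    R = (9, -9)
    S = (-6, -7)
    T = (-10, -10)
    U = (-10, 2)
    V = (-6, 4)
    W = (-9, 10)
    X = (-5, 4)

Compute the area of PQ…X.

P→Q: (5)(-6) − (6)(4) = -54
Q→R: (6)(-9) − (9)(-6) = 0
R→S: (9)(-7) − (-6)(-9) = -117
S→T: (-6)(-10) − (-10)(-7) = -10
T→U: (-10)(2) − (-10)(-10) = -120
U→V: (-10)(4) − (-6)(2) = -28
V→W: (-6)(10) − (-9)(4) = -24
W→X: (-9)(4) − (-5)(10) = 14
X→P: (-5)(4) − (5)(4) = -40
Σ = -379
Area = |Σ|/2 = 189.5.

189.5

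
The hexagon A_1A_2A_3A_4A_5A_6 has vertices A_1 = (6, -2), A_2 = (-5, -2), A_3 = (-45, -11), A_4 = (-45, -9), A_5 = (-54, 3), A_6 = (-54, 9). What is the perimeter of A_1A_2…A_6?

|A_1A_2| = √((-11)² + (0)²) = √121 = 11
|A_2A_3| = √((-40)² + (-9)²) = √1681 = 41
|A_3A_4| = √((0)² + (2)²) = √4 = 2
|A_4A_5| = √((-9)² + (12)²) = √225 = 15
|A_5A_6| = √((0)² + (6)²) = √36 = 6
|A_6A_1| = √((60)² + (-11)²) = √3721 = 61
Perimeter = 11 + 41 + 2 + 15 + 6 + 61 = 136.

136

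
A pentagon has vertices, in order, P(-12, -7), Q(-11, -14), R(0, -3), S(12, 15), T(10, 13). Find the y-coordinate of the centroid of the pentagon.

-113/63

Apply the shoelace formula. First the cross-terms c_i = x_i·y_{i+1} − x_{i+1}·y_i:
  91, 33, 36, 6, 86  ⇒  2A = 252, A = 126.
Then Σ (y_i + y_{i+1})·c_i = -1356, so ȳ = -1356 / (6·126) = -113/63.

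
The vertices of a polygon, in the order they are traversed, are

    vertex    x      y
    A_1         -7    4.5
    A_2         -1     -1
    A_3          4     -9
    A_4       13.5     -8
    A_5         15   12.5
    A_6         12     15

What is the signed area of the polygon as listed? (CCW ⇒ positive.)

Σ = (11.5) + (13) + (89.5) + (288.75) + (75) + (159) = 636.75
Signed area = Σ/2 = 318.375 (positive ⇒ counter-clockwise traversal).

318.375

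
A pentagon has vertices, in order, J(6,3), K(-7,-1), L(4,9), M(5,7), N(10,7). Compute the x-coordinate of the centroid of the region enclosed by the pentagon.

59/27

Apply Gauss's area formula. First the cross-terms c_i = x_i·y_{i+1} − x_{i+1}·y_i:
  15, -59, -17, -35, -12  ⇒  2A = -108, A = -54.
Then Σ (x_i + x_{i+1})·c_i = -708, so x̄ = -708 / (6·(-54)) = 59/27.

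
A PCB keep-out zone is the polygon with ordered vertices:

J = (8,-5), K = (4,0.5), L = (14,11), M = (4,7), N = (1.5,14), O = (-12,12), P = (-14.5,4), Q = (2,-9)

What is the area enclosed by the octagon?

Apply the surveyor's formula: 2A = Σ (x_i·y_{i+1} − x_{i+1}·y_i), indices taken mod 8.
Σ = (24) + (37) + (54) + (45.5) + (186) + (126) + (122.5) + (62) = 657
Area = |Σ|/2 = 328.5.

328.5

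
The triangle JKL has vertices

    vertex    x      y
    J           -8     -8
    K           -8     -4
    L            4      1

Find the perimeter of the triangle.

|JK| = √((0)² + (4)²) = √16 = 4
|KL| = √((12)² + (5)²) = √169 = 13
|LJ| = √((-12)² + (-9)²) = √225 = 15
Perimeter = 4 + 13 + 15 = 32.

32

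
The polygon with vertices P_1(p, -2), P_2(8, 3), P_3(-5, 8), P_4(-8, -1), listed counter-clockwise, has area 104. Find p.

7

Write out the shoelace sum; only the two edges meeting at P_1 involve p:
2·Area = [((-8)·(-2) − p·(-1)) + (p·3 − 8·(-2))] + 148
       = 4·p + 180 = 208
⇒ p = 7.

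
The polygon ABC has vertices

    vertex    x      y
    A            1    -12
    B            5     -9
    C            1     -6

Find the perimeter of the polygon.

|AB| = √((4)² + (3)²) = √25 = 5
|BC| = √((-4)² + (3)²) = √25 = 5
|CA| = √((0)² + (-6)²) = √36 = 6
Perimeter = 5 + 5 + 6 = 16.

16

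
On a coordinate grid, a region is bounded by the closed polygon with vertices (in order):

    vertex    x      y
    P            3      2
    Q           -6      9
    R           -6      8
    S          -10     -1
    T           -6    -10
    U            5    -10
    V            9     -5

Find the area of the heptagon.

216.5

Apply Gauss's area formula: 2A = Σ (x_i·y_{i+1} − x_{i+1}·y_i), indices taken mod 7.
Cross-terms: 39, 6, 86, 94, 110, 65, 33  ⇒  Σ = 433
Area = |Σ|/2 = 216.5.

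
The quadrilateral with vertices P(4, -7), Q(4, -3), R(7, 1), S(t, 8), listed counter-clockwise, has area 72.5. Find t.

-10

Write out the shoelace sum; only the two edges meeting at S involve t:
2·Area = [(7·8 − t·1) + (t·(-7) − 4·8)] + 41
       = -8·t + 65 = 145
⇒ t = -10.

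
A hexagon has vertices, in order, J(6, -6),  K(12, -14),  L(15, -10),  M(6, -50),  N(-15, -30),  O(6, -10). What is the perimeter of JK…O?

|JK| = √((6)² + (-8)²) = √100 = 10
|KL| = √((3)² + (4)²) = √25 = 5
|LM| = √((-9)² + (-40)²) = √1681 = 41
|MN| = √((-21)² + (20)²) = √841 = 29
|NO| = √((21)² + (20)²) = √841 = 29
|OJ| = √((0)² + (4)²) = √16 = 4
Perimeter = 10 + 5 + 41 + 29 + 29 + 4 = 118.

118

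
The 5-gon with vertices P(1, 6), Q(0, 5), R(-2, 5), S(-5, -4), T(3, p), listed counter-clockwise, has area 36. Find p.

1

The doubled signed area Σ (x_i y_{i+1} − x_{i+1} y_i) is linear in p.
With p=0 it equals 78; the coefficient of p is -6 (from the two edges through T).
So -6·p + 78 = 2·36 = 72 ⇒ p = 1.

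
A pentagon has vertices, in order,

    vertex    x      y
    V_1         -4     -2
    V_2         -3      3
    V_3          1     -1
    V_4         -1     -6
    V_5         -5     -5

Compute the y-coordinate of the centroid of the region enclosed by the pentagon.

-94/45

Apply the surveyor's formula. First the cross-terms c_i = x_i·y_{i+1} − x_{i+1}·y_i:
  -18, 0, -7, -25, -10  ⇒  2A = -60, A = -30.
Then Σ (y_i + y_{i+1})·c_i = 376, so ȳ = 376 / (6·(-30)) = -94/45.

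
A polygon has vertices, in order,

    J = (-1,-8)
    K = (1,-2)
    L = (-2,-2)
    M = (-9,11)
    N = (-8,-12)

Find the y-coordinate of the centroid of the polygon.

Apply the shoelace (surveyor's) formula. First the cross-terms c_i = x_i·y_{i+1} − x_{i+1}·y_i:
  10, -6, -40, 196, 52  ⇒  2A = 212, A = 106.
Then Σ (y_i + y_{i+1})·c_i = -1672, so ȳ = -1672 / (6·106) = -418/159.

-418/159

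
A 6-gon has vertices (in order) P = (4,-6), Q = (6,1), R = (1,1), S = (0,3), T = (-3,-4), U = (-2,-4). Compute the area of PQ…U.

Apply Gauss's area formula: 2A = Σ (x_i·y_{i+1} − x_{i+1}·y_i), indices taken mod 6.
Σ = (40) + (5) + (3) + (9) + (4) + (28) = 89
Area = |Σ|/2 = 44.5.

44.5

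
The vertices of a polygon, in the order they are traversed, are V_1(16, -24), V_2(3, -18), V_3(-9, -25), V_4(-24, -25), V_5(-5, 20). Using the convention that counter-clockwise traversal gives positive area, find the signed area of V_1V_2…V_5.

-816.5

Apply the surveyor's formula: 2A = Σ (x_i·y_{i+1} − x_{i+1}·y_i), indices taken mod 5.
Σ = (-216) + (-237) + (-375) + (-605) + (-200) = -1633
Signed area = Σ/2 = -816.5 (negative ⇒ clockwise traversal).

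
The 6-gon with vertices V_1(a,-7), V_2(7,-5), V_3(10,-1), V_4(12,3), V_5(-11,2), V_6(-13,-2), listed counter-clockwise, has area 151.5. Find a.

9

The doubled signed area Σ (x_i y_{i+1} − x_{i+1} y_i) is linear in a.
With a=0 it equals 330; the coefficient of a is -3 (from the two edges through V_1).
So -3·a + 330 = 2·151.5 = 303 ⇒ a = 9.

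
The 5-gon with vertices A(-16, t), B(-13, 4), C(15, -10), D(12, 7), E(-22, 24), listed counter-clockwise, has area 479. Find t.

The doubled signed area Σ (x_i y_{i+1} − x_{i+1} y_i) is linear in t.
With t=0 it equals 1057; the coefficient of t is -9 (from the two edges through A).
So -9·t + 1057 = 2·479 = 958 ⇒ t = 11.

11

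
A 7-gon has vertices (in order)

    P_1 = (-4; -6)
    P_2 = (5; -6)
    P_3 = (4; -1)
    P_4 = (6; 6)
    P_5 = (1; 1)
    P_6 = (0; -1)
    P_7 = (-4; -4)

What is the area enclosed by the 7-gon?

53

Apply Gauss's area formula: 2A = Σ (x_i·y_{i+1} − x_{i+1}·y_i), indices taken mod 7.
Σ = (54) + (19) + (30) + (0) + (-1) + (-4) + (8) = 106
Area = |Σ|/2 = 53.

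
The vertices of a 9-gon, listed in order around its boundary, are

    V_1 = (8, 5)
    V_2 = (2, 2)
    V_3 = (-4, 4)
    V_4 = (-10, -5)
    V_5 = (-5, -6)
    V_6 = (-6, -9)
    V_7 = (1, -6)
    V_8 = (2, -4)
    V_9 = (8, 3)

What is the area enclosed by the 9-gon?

116.5

Apply the shoelace (surveyor's) formula: 2A = Σ (x_i·y_{i+1} − x_{i+1}·y_i), indices taken mod 9.
Σ = (6) + (16) + (60) + (35) + (9) + (45) + (8) + (38) + (16) = 233
Area = |Σ|/2 = 116.5.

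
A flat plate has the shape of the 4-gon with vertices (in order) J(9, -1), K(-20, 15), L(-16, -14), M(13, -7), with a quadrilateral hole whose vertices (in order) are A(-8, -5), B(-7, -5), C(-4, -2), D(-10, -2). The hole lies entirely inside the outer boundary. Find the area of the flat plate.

479

Outer boundary:
Apply the shoelace (surveyor's) formula: 2A = Σ (x_i·y_{i+1} − x_{i+1}·y_i), indices taken mod 4.
Cross-terms: 115, 520, 294, 50  ⇒  Σ = 979
Area = |Σ|/2 = 489.5.
Hole:
Apply Gauss's area formula: 2A = Σ (x_i·y_{i+1} − x_{i+1}·y_i), indices taken mod 4.
A→B: (-8)(-5) − (-7)(-5) = 5
B→C: (-7)(-2) − (-4)(-5) = -6
C→D: (-4)(-2) − (-10)(-2) = -12
D→A: (-10)(-5) − (-8)(-2) = 34
Σ = 21
Area = |Σ|/2 = 10.5.
Net area = 489.5 − 10.5 = 479.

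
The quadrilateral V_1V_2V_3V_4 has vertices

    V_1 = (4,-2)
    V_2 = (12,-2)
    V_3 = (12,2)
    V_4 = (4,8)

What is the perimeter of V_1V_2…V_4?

32

|V_1V_2| = √((8)² + (0)²) = √64 = 8
|V_2V_3| = √((0)² + (4)²) = √16 = 4
|V_3V_4| = √((-8)² + (6)²) = √100 = 10
|V_4V_1| = √((0)² + (-10)²) = √100 = 10
Perimeter = 8 + 4 + 10 + 10 = 32.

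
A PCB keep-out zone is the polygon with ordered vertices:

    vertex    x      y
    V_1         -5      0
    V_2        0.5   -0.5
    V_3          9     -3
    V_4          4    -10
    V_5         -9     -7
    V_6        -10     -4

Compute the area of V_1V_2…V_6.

Apply the shoelace (surveyor's) formula: 2A = Σ (x_i·y_{i+1} − x_{i+1}·y_i), indices taken mod 6.
V_1→V_2: (-5)(-0.5) − (0.5)(0) = 2.5
V_2→V_3: (0.5)(-3) − (9)(-0.5) = 3
V_3→V_4: (9)(-10) − (4)(-3) = -78
V_4→V_5: (4)(-7) − (-9)(-10) = -118
V_5→V_6: (-9)(-4) − (-10)(-7) = -34
V_6→V_1: (-10)(0) − (-5)(-4) = -20
Σ = -244.5
Area = |Σ|/2 = 122.25.

122.25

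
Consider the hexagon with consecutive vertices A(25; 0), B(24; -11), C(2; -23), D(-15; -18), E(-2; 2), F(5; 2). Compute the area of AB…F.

Apply the shoelace formula: 2A = Σ (x_i·y_{i+1} − x_{i+1}·y_i), indices taken mod 6.
Σ = (-275) + (-530) + (-381) + (-66) + (-14) + (-50) = -1316
Area = |Σ|/2 = 658.

658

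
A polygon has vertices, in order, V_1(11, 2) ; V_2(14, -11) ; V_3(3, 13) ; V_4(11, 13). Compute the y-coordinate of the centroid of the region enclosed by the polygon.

916/159

Apply the surveyor's formula. First the cross-terms c_i = x_i·y_{i+1} − x_{i+1}·y_i:
  -149, 215, -104, -121  ⇒  2A = -159, A = -79.5.
Then Σ (y_i + y_{i+1})·c_i = -2748, so ȳ = -2748 / (6·(-79.5)) = 916/159.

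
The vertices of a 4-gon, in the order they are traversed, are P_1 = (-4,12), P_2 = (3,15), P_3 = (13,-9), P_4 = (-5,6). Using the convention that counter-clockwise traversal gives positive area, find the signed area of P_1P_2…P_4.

-160.5

Apply the shoelace (surveyor's) formula: 2A = Σ (x_i·y_{i+1} − x_{i+1}·y_i), indices taken mod 4.
P_1→P_2: (-4)(15) − (3)(12) = -96
P_2→P_3: (3)(-9) − (13)(15) = -222
P_3→P_4: (13)(6) − (-5)(-9) = 33
P_4→P_1: (-5)(12) − (-4)(6) = -36
Σ = -321
Signed area = Σ/2 = -160.5 (negative ⇒ clockwise traversal).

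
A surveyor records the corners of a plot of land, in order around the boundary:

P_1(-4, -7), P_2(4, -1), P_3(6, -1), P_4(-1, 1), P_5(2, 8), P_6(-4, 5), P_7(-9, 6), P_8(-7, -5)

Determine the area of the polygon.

104

P_1→P_2: (-4)(-1) − (4)(-7) = 32
P_2→P_3: (4)(-1) − (6)(-1) = 2
P_3→P_4: (6)(1) − (-1)(-1) = 5
P_4→P_5: (-1)(8) − (2)(1) = -10
P_5→P_6: (2)(5) − (-4)(8) = 42
P_6→P_7: (-4)(6) − (-9)(5) = 21
P_7→P_8: (-9)(-5) − (-7)(6) = 87
P_8→P_1: (-7)(-7) − (-4)(-5) = 29
Σ = 208
Area = |Σ|/2 = 104.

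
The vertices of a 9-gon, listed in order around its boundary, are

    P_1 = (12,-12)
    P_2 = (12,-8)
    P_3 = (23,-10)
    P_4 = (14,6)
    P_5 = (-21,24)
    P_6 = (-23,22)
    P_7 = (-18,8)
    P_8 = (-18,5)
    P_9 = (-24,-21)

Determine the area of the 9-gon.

1123

Apply Gauss's area formula: 2A = Σ (x_i·y_{i+1} − x_{i+1}·y_i), indices taken mod 9.
Σ = (48) + (64) + (278) + (462) + (90) + (212) + (54) + (498) + (540) = 2246
Area = |Σ|/2 = 1123.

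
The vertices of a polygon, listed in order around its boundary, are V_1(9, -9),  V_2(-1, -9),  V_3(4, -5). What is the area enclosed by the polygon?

20

Apply Gauss's area formula: 2A = Σ (x_i·y_{i+1} − x_{i+1}·y_i), indices taken mod 3.
Σ = (-90) + (41) + (9) = -40
Area = |Σ|/2 = 20.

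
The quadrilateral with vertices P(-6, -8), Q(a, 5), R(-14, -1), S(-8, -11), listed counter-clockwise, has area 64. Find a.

-8

Write out the shoelace sum; only the two edges meeting at Q involve a:
2·Area = [((-6)·5 − a·(-8)) + (a·(-1) − (-14)·5)] + 144
       = 7·a + 184 = 128
⇒ a = -8.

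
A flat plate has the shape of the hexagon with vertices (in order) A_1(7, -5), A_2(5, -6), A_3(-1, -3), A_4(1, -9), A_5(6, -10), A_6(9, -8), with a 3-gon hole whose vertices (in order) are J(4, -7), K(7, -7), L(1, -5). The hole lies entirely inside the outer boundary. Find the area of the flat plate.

32.5

Outer boundary:
Cross-terms: -17, -21, 12, 44, 42, 11  ⇒  Σ = 71
Area = |Σ|/2 = 35.5.
Hole:
Apply the shoelace formula: 2A = Σ (x_i·y_{i+1} − x_{i+1}·y_i), indices taken mod 3.
Cross-terms: 21, -28, 13  ⇒  Σ = 6
Area = |Σ|/2 = 3.
Net area = 35.5 − 3 = 32.5.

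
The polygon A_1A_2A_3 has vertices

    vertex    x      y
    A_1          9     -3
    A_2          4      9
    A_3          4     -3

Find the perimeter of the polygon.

|A_1A_2| = √((-5)² + (12)²) = √169 = 13
|A_2A_3| = √((0)² + (-12)²) = √144 = 12
|A_3A_1| = √((5)² + (0)²) = √25 = 5
Perimeter = 13 + 12 + 5 = 30.

30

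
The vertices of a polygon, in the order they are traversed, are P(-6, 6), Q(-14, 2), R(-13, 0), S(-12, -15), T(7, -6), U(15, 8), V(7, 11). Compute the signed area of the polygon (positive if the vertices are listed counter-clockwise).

Cross-terms: 72, 26, 195, 177, 146, 109, 108  ⇒  Σ = 833
Signed area = Σ/2 = 416.5 (positive ⇒ counter-clockwise traversal).

416.5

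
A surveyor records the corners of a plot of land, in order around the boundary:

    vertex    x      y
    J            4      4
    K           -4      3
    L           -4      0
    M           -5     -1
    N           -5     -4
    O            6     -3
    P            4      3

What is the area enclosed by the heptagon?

66

Cross-terms: 28, 12, 4, 15, 39, 30, 4  ⇒  Σ = 132
Area = |Σ|/2 = 66.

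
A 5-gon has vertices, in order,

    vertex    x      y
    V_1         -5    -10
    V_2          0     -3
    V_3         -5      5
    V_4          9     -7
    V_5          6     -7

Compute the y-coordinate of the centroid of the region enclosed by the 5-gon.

Apply Gauss's area formula. First the cross-terms c_i = x_i·y_{i+1} − x_{i+1}·y_i:
  15, -15, -10, -21, -95  ⇒  2A = -126, A = -63.
Then Σ (y_i + y_{i+1})·c_i = 1704, so ȳ = 1704 / (6·(-63)) = -284/63.

-284/63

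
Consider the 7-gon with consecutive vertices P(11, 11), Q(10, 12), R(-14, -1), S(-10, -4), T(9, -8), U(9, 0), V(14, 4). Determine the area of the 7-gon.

280

Apply Gauss's area formula: 2A = Σ (x_i·y_{i+1} − x_{i+1}·y_i), indices taken mod 7.
Cross-terms: 22, 158, 46, 116, 72, 36, 110  ⇒  Σ = 560
Area = |Σ|/2 = 280.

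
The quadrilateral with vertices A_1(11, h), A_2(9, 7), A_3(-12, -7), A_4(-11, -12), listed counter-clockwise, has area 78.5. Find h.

The doubled signed area Σ (x_i y_{i+1} − x_{i+1} y_i) is linear in h.
With h=0 it equals 297; the coefficient of h is -20 (from the two edges through A_1).
So -20·h + 297 = 2·78.5 = 157 ⇒ h = 7.

7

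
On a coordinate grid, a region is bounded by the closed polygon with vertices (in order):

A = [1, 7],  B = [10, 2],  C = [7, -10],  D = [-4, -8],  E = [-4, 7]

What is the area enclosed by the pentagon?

186.5

Apply the surveyor's formula: 2A = Σ (x_i·y_{i+1} − x_{i+1}·y_i), indices taken mod 5.
Σ = (-68) + (-114) + (-96) + (-60) + (-35) = -373
Area = |Σ|/2 = 186.5.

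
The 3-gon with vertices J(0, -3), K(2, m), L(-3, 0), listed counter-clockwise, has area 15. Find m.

5

The doubled signed area Σ (x_i y_{i+1} − x_{i+1} y_i) is linear in m.
With m=0 it equals 15; the coefficient of m is 3 (from the two edges through K).
So 3·m + 15 = 2·15 = 30 ⇒ m = 5.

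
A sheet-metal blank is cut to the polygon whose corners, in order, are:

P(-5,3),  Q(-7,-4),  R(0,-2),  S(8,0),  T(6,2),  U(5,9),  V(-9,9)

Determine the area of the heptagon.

Apply the surveyor's formula: 2A = Σ (x_i·y_{i+1} − x_{i+1}·y_i), indices taken mod 7.
Cross-terms: 41, 14, 16, 16, 44, 126, 18  ⇒  Σ = 275
Area = |Σ|/2 = 137.5.

137.5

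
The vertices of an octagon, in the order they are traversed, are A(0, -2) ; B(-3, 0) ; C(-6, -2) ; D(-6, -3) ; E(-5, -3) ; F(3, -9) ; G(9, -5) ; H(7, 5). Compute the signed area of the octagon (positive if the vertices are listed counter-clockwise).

97.5

Σ = (-6) + (6) + (6) + (3) + (54) + (66) + (80) + (-14) = 195
Signed area = Σ/2 = 97.5 (positive ⇒ counter-clockwise traversal).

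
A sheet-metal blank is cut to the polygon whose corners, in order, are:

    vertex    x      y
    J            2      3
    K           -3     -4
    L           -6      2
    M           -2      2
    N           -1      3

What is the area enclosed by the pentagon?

25

Apply the shoelace (surveyor's) formula: 2A = Σ (x_i·y_{i+1} − x_{i+1}·y_i), indices taken mod 5.
J→K: (2)(-4) − (-3)(3) = 1
K→L: (-3)(2) − (-6)(-4) = -30
L→M: (-6)(2) − (-2)(2) = -8
M→N: (-2)(3) − (-1)(2) = -4
N→J: (-1)(3) − (2)(3) = -9
Σ = -50
Area = |Σ|/2 = 25.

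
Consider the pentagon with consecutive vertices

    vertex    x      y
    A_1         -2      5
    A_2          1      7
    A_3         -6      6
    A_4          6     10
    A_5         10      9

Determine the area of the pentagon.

Σ = (-19) + (48) + (-96) + (-46) + (68) = -45
Area = |Σ|/2 = 22.5.

22.5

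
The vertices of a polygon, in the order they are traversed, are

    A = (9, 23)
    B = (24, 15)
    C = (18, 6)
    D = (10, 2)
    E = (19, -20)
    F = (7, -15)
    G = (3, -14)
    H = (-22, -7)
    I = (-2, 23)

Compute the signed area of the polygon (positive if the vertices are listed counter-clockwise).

Apply Gauss's area formula: 2A = Σ (x_i·y_{i+1} − x_{i+1}·y_i), indices taken mod 9.
Σ = (-417) + (-126) + (-24) + (-238) + (-145) + (-53) + (-329) + (-520) + (-253) = -2105
Signed area = Σ/2 = -1052.5 (negative ⇒ clockwise traversal).

-1052.5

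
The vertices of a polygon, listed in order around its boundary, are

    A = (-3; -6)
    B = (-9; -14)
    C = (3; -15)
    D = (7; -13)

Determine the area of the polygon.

75

Apply the surveyor's formula: 2A = Σ (x_i·y_{i+1} − x_{i+1}·y_i), indices taken mod 4.
A→B: (-3)(-14) − (-9)(-6) = -12
B→C: (-9)(-15) − (3)(-14) = 177
C→D: (3)(-13) − (7)(-15) = 66
D→A: (7)(-6) − (-3)(-13) = -81
Σ = 150
Area = |Σ|/2 = 75.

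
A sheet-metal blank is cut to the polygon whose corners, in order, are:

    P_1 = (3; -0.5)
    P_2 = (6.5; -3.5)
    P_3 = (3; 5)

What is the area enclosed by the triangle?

9.625

Apply the shoelace (surveyor's) formula: 2A = Σ (x_i·y_{i+1} − x_{i+1}·y_i), indices taken mod 3.
P_1→P_2: (3)(-3.5) − (6.5)(-0.5) = -7.25
P_2→P_3: (6.5)(5) − (3)(-3.5) = 43
P_3→P_1: (3)(-0.5) − (3)(5) = -16.5
Σ = 19.25
Area = |Σ|/2 = 9.625.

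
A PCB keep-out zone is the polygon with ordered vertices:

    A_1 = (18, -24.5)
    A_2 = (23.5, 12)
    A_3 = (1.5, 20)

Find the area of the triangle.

Cross-terms: 791.75, 452, -396.75  ⇒  Σ = 847
Area = |Σ|/2 = 423.5.

423.5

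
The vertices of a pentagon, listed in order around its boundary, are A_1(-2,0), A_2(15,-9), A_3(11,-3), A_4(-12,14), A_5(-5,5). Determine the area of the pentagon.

Σ = (18) + (54) + (118) + (10) + (10) = 210
Area = |Σ|/2 = 105.

105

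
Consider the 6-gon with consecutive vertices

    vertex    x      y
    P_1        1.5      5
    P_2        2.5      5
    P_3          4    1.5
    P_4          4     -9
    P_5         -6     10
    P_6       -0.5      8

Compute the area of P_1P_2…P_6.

Apply the surveyor's formula: 2A = Σ (x_i·y_{i+1} − x_{i+1}·y_i), indices taken mod 6.
Σ = (-5) + (-16.25) + (-42) + (-14) + (-43) + (-14.5) = -134.75
Area = |Σ|/2 = 67.375.

67.375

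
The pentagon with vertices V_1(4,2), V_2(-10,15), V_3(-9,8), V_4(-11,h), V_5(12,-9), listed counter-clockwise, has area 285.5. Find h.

Write out the shoelace sum; only the two edges meeting at V_4 involve h:
2·Area = [((-9)·h − (-11)·8) + ((-11)·(-9) − 12·h)] + 195
       = -21·h + 382 = 571
⇒ h = -9.

-9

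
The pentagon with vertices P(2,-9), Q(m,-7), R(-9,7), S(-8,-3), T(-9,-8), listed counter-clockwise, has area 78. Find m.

Write out the shoelace sum; only the two edges meeting at Q involve m:
2·Area = [(2·(-7) − m·(-9)) + (m·7 − (-9)·(-7))] + 217
       = 16·m + 140 = 156
⇒ m = 1.

1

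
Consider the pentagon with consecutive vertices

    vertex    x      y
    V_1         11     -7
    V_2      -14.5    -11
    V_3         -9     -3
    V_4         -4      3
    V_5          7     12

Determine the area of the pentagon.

283.5

Cross-terms: -222.5, -55.5, -39, -69, -181  ⇒  Σ = -567
Area = |Σ|/2 = 283.5.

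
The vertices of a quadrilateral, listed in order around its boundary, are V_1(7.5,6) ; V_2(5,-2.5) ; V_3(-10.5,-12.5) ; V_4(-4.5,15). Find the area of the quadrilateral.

245.375

Apply the surveyor's formula: 2A = Σ (x_i·y_{i+1} − x_{i+1}·y_i), indices taken mod 4.
V_1→V_2: (7.5)(-2.5) − (5)(6) = -48.75
V_2→V_3: (5)(-12.5) − (-10.5)(-2.5) = -88.75
V_3→V_4: (-10.5)(15) − (-4.5)(-12.5) = -213.75
V_4→V_1: (-4.5)(6) − (7.5)(15) = -139.5
Σ = -490.75
Area = |Σ|/2 = 245.375.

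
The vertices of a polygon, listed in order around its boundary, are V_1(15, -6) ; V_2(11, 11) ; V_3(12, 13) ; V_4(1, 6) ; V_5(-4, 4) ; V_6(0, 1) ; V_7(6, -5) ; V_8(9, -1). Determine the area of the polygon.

159.5

Apply the shoelace (surveyor's) formula: 2A = Σ (x_i·y_{i+1} − x_{i+1}·y_i), indices taken mod 8.
V_1→V_2: (15)(11) − (11)(-6) = 231
V_2→V_3: (11)(13) − (12)(11) = 11
V_3→V_4: (12)(6) − (1)(13) = 59
V_4→V_5: (1)(4) − (-4)(6) = 28
V_5→V_6: (-4)(1) − (0)(4) = -4
V_6→V_7: (0)(-5) − (6)(1) = -6
V_7→V_8: (6)(-1) − (9)(-5) = 39
V_8→V_1: (9)(-6) − (15)(-1) = -39
Σ = 319
Area = |Σ|/2 = 159.5.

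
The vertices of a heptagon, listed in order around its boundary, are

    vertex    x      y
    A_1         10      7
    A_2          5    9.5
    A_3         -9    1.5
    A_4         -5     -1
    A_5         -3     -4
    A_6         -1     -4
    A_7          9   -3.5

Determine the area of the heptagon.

166

Σ = (60) + (93) + (16.5) + (17) + (8) + (39.5) + (98) = 332
Area = |Σ|/2 = 166.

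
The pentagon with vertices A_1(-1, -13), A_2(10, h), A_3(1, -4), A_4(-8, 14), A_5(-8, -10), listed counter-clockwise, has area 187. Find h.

The doubled signed area Σ (x_i y_{i+1} − x_{i+1} y_i) is linear in h.
With h=0 it equals 358; the coefficient of h is -2 (from the two edges through A_2).
So -2·h + 358 = 2·187 = 374 ⇒ h = -8.

-8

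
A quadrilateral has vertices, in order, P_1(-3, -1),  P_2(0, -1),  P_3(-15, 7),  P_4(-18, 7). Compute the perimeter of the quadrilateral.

|P_1P_2| = √((3)² + (0)²) = √9 = 3
|P_2P_3| = √((-15)² + (8)²) = √289 = 17
|P_3P_4| = √((-3)² + (0)²) = √9 = 3
|P_4P_1| = √((15)² + (-8)²) = √289 = 17
Perimeter = 3 + 17 + 3 + 17 = 40.

40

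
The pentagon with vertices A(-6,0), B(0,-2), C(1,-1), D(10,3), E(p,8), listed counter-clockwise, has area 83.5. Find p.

Write out the shoelace sum; only the two edges meeting at E involve p:
2·Area = [(10·8 − p·3) + (p·0 − (-6)·8)] + 27
       = -3·p + 155 = 167
⇒ p = -4.

-4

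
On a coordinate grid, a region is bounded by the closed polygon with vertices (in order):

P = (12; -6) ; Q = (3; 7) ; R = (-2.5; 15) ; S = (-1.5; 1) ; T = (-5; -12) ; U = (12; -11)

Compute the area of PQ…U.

233.25

P→Q: (12)(7) − (3)(-6) = 102
Q→R: (3)(15) − (-2.5)(7) = 62.5
R→S: (-2.5)(1) − (-1.5)(15) = 20
S→T: (-1.5)(-12) − (-5)(1) = 23
T→U: (-5)(-11) − (12)(-12) = 199
U→P: (12)(-6) − (12)(-11) = 60
Σ = 466.5
Area = |Σ|/2 = 233.25.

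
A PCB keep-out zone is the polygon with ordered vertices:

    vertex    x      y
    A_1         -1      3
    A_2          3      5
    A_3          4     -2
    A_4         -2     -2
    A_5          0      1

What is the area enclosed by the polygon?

26.5

Σ = (-14) + (-26) + (-12) + (-2) + (1) = -53
Area = |Σ|/2 = 26.5.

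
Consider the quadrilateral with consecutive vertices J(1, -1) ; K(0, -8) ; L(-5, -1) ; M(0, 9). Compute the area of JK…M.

Apply Gauss's area formula: 2A = Σ (x_i·y_{i+1} − x_{i+1}·y_i), indices taken mod 4.
Σ = (-8) + (-40) + (-45) + (-9) = -102
Area = |Σ|/2 = 51.

51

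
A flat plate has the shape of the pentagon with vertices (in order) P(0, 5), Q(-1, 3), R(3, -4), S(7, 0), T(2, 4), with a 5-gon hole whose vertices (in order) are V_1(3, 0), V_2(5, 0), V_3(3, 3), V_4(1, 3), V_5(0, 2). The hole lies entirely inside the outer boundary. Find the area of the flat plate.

24.5

Outer boundary:
Cross-terms: 5, -5, 28, 28, 10  ⇒  Σ = 66
Area = |Σ|/2 = 33.
Hole:
Apply the shoelace (surveyor's) formula: 2A = Σ (x_i·y_{i+1} − x_{i+1}·y_i), indices taken mod 5.
V_1→V_2: (3)(0) − (5)(0) = 0
V_2→V_3: (5)(3) − (3)(0) = 15
V_3→V_4: (3)(3) − (1)(3) = 6
V_4→V_5: (1)(2) − (0)(3) = 2
V_5→V_1: (0)(0) − (3)(2) = -6
Σ = 17
Area = |Σ|/2 = 8.5.
Net area = 33 − 8.5 = 24.5.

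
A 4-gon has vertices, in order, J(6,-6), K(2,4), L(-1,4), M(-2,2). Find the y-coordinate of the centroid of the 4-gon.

10/27

Apply the surveyor's formula. First the cross-terms c_i = x_i·y_{i+1} − x_{i+1}·y_i:
  36, 12, 6, 0  ⇒  2A = 54, A = 27.
Then Σ (y_i + y_{i+1})·c_i = 60, so ȳ = 60 / (6·27) = 10/27.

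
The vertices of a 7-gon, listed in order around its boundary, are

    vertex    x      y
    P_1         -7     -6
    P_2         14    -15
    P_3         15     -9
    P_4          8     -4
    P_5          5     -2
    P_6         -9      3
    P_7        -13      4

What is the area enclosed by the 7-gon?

205

Σ = (189) + (99) + (12) + (4) + (-3) + (3) + (106) = 410
Area = |Σ|/2 = 205.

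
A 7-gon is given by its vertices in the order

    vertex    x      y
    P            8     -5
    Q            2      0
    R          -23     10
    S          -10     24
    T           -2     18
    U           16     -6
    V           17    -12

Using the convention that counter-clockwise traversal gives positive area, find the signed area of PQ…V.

Σ = (10) + (20) + (-452) + (-132) + (-276) + (-90) + (11) = -909
Signed area = Σ/2 = -454.5 (negative ⇒ clockwise traversal).

-454.5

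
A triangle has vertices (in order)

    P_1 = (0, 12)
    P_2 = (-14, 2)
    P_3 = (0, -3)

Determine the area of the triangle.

Σ = (168) + (42) + (0) = 210
Area = |Σ|/2 = 105.

105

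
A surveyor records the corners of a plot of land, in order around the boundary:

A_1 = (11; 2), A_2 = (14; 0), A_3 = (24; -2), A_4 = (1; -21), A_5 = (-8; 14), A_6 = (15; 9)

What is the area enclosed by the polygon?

A_1→A_2: (11)(0) − (14)(2) = -28
A_2→A_3: (14)(-2) − (24)(0) = -28
A_3→A_4: (24)(-21) − (1)(-2) = -502
A_4→A_5: (1)(14) − (-8)(-21) = -154
A_5→A_6: (-8)(9) − (15)(14) = -282
A_6→A_1: (15)(2) − (11)(9) = -69
Σ = -1063
Area = |Σ|/2 = 531.5.

531.5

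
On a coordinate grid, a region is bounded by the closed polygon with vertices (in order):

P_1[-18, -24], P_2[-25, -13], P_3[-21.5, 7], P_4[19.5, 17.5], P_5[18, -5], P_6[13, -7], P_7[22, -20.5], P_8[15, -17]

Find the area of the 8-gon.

Apply the surveyor's formula: 2A = Σ (x_i·y_{i+1} − x_{i+1}·y_i), indices taken mod 8.
P_1→P_2: (-18)(-13) − (-25)(-24) = -366
P_2→P_3: (-25)(7) − (-21.5)(-13) = -454.5
P_3→P_4: (-21.5)(17.5) − (19.5)(7) = -512.75
P_4→P_5: (19.5)(-5) − (18)(17.5) = -412.5
P_5→P_6: (18)(-7) − (13)(-5) = -61
P_6→P_7: (13)(-20.5) − (22)(-7) = -112.5
P_7→P_8: (22)(-17) − (15)(-20.5) = -66.5
P_8→P_1: (15)(-24) − (-18)(-17) = -666
Σ = -2651.75
Area = |Σ|/2 = 1325.875.

1325.875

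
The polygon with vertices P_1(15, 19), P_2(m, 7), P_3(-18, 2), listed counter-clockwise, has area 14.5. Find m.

Write out the shoelace sum; only the two edges meeting at P_2 involve m:
2·Area = [(15·7 − m·19) + (m·2 − (-18)·7)] + -372
       = -17·m + -141 = 29
⇒ m = -10.

-10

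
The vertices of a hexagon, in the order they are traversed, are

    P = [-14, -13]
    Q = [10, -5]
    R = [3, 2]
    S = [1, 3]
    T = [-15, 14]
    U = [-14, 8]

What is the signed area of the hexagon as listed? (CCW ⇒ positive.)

335.5

Σ = (200) + (35) + (7) + (59) + (76) + (294) = 671
Signed area = Σ/2 = 335.5 (positive ⇒ counter-clockwise traversal).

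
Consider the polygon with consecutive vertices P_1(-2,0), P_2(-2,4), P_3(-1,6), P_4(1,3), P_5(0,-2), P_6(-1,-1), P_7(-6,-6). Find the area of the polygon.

Apply the shoelace (surveyor's) formula: 2A = Σ (x_i·y_{i+1} − x_{i+1}·y_i), indices taken mod 7.
Σ = (-8) + (-8) + (-9) + (-2) + (-2) + (0) + (-12) = -41
Area = |Σ|/2 = 20.5.

20.5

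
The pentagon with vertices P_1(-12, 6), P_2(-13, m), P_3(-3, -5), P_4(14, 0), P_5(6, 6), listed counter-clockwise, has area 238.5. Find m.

-8

The doubled signed area Σ (x_i y_{i+1} − x_{i+1} y_i) is linear in m.
With m=0 it equals 405; the coefficient of m is -9 (from the two edges through P_2).
So -9·m + 405 = 2·238.5 = 477 ⇒ m = -8.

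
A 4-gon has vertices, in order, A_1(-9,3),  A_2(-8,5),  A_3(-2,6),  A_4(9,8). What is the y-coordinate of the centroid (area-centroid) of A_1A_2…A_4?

5.3

Apply the shoelace (surveyor's) formula. First the cross-terms c_i = x_i·y_{i+1} − x_{i+1}·y_i:
  -21, -38, -70, 99  ⇒  2A = -30, A = -15.
Then Σ (y_i + y_{i+1})·c_i = -477, so ȳ = -477 / (6·(-15)) = 5.3.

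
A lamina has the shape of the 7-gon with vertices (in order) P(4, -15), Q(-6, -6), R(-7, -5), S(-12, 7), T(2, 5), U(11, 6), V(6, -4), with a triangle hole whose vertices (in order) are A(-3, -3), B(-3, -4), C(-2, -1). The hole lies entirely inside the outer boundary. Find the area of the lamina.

252.5

Outer boundary:
Apply the shoelace formula: 2A = Σ (x_i·y_{i+1} − x_{i+1}·y_i), indices taken mod 7.
Σ = (-114) + (-12) + (-109) + (-74) + (-43) + (-80) + (-74) = -506
Area = |Σ|/2 = 253.
Hole:
Apply Gauss's area formula: 2A = Σ (x_i·y_{i+1} − x_{i+1}·y_i), indices taken mod 3.
Σ = (3) + (-5) + (3) = 1
Area = |Σ|/2 = 0.5.
Net area = 253 − 0.5 = 252.5.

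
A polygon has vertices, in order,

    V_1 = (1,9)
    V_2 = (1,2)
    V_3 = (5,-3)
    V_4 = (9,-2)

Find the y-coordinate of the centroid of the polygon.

Apply the surveyor's formula. First the cross-terms c_i = x_i·y_{i+1} − x_{i+1}·y_i:
  -7, -13, 17, 83  ⇒  2A = 80, A = 40.
Then Σ (y_i + y_{i+1})·c_i = 432, so ȳ = 432 / (6·40) = 1.8.

1.8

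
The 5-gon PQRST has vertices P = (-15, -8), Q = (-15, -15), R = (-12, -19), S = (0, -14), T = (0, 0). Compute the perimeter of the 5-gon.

56

|PQ| = √((0)² + (-7)²) = √49 = 7
|QR| = √((3)² + (-4)²) = √25 = 5
|RS| = √((12)² + (5)²) = √169 = 13
|ST| = √((0)² + (14)²) = √196 = 14
|TP| = √((-15)² + (-8)²) = √289 = 17
Perimeter = 7 + 5 + 13 + 14 + 17 = 56.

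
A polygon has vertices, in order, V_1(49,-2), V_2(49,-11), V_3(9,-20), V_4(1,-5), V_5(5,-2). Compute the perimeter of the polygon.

|V_1V_2| = √((0)² + (-9)²) = √81 = 9
|V_2V_3| = √((-40)² + (-9)²) = √1681 = 41
|V_3V_4| = √((-8)² + (15)²) = √289 = 17
|V_4V_5| = √((4)² + (3)²) = √25 = 5
|V_5V_1| = √((44)² + (0)²) = √1936 = 44
Perimeter = 9 + 41 + 17 + 5 + 44 = 116.

116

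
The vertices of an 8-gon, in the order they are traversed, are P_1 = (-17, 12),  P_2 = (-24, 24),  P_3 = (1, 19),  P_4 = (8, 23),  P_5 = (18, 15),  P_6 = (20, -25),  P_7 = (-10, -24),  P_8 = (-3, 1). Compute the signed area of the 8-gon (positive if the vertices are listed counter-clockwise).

-1302

Apply Gauss's area formula: 2A = Σ (x_i·y_{i+1} − x_{i+1}·y_i), indices taken mod 8.
P_1→P_2: (-17)(24) − (-24)(12) = -120
P_2→P_3: (-24)(19) − (1)(24) = -480
P_3→P_4: (1)(23) − (8)(19) = -129
P_4→P_5: (8)(15) − (18)(23) = -294
P_5→P_6: (18)(-25) − (20)(15) = -750
P_6→P_7: (20)(-24) − (-10)(-25) = -730
P_7→P_8: (-10)(1) − (-3)(-24) = -82
P_8→P_1: (-3)(12) − (-17)(1) = -19
Σ = -2604
Signed area = Σ/2 = -1302 (negative ⇒ clockwise traversal).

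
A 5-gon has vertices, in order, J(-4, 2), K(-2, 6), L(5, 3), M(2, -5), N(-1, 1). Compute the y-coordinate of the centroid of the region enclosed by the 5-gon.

Apply the shoelace formula. First the cross-terms c_i = x_i·y_{i+1} − x_{i+1}·y_i:
  -20, -36, -31, -3, 2  ⇒  2A = -88, A = -44.
Then Σ (y_i + y_{i+1})·c_i = -404, so ȳ = -404 / (6·(-44)) = 101/66.

101/66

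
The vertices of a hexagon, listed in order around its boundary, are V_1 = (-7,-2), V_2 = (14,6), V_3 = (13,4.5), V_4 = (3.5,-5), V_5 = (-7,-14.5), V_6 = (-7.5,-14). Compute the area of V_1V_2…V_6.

Σ = (-14) + (-15) + (-80.75) + (-85.75) + (-10.75) + (-83) = -289.25
Area = |Σ|/2 = 144.625.

144.625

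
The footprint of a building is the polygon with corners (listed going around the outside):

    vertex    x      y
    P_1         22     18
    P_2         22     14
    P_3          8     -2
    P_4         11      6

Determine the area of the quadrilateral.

Apply Gauss's area formula: 2A = Σ (x_i·y_{i+1} − x_{i+1}·y_i), indices taken mod 4.
Σ = (-88) + (-156) + (70) + (66) = -108
Area = |Σ|/2 = 54.

54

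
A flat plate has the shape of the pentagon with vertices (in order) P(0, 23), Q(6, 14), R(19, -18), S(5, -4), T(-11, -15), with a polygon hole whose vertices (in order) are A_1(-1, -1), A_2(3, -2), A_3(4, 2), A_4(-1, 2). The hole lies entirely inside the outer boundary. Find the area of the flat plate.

419

Outer boundary:
Cross-terms: -138, -374, 14, -119, -253  ⇒  Σ = -870
Area = |Σ|/2 = 435.
Hole:
Σ = (5) + (14) + (10) + (3) = 32
Area = |Σ|/2 = 16.
Net area = 435 − 16 = 419.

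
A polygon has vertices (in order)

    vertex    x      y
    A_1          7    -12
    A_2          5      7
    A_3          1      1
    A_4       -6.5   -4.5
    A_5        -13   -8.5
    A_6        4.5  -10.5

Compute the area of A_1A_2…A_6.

Apply the surveyor's formula: 2A = Σ (x_i·y_{i+1} − x_{i+1}·y_i), indices taken mod 6.
Σ = (109) + (-2) + (2) + (-3.25) + (174.75) + (19.5) = 300
Area = |Σ|/2 = 150.

150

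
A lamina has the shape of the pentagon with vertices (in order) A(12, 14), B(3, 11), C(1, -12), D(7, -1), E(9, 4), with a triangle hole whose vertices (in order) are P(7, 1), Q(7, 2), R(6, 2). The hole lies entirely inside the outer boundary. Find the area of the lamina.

120

Outer boundary:
Apply the surveyor's formula: 2A = Σ (x_i·y_{i+1} − x_{i+1}·y_i), indices taken mod 5.
Σ = (90) + (-47) + (83) + (37) + (78) = 241
Area = |Σ|/2 = 120.5.
Hole:
Apply the shoelace (surveyor's) formula: 2A = Σ (x_i·y_{i+1} − x_{i+1}·y_i), indices taken mod 3.
Σ = (7) + (2) + (-8) = 1
Area = |Σ|/2 = 0.5.
Net area = 120.5 − 0.5 = 120.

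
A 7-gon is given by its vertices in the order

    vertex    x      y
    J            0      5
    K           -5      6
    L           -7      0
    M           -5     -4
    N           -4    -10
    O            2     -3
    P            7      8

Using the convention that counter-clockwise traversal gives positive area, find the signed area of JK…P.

116.5

Apply the surveyor's formula: 2A = Σ (x_i·y_{i+1} − x_{i+1}·y_i), indices taken mod 7.
Cross-terms: 25, 42, 28, 34, 32, 37, 35  ⇒  Σ = 233
Signed area = Σ/2 = 116.5 (positive ⇒ counter-clockwise traversal).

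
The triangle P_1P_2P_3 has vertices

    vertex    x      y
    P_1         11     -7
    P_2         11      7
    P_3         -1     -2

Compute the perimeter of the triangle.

|P_1P_2| = √((0)² + (14)²) = √196 = 14
|P_2P_3| = √((-12)² + (-9)²) = √225 = 15
|P_3P_1| = √((12)² + (-5)²) = √169 = 13
Perimeter = 14 + 15 + 13 = 42.

42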